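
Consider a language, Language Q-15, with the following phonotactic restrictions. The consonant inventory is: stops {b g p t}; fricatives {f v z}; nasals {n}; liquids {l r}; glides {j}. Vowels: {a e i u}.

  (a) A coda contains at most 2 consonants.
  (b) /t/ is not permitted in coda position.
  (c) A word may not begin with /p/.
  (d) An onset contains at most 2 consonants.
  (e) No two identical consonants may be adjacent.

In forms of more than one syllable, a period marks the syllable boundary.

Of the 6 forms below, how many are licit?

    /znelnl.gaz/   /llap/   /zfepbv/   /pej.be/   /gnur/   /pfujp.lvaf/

/znelnl.gaz/ — violates constraint (a): syllable 1 coda /lnl/ has 3 consonants (> 2) → illicit
/llap/ — violates constraint (e): adjacent identical consonants /ll/ → illicit
/zfepbv/ — violates constraint (a): syllable 1 coda /pbv/ has 3 consonants (> 2) → illicit
/pej.be/ — violates constraint (c): word begins with /p/ → illicit
/gnur/ — σ1 onset /gn/ (2C), coda /r/ ok → licit
/pfujp.lvaf/ — violates constraint (c): word begins with /p/ → illicit
Licit: /gnur/ → 1.

1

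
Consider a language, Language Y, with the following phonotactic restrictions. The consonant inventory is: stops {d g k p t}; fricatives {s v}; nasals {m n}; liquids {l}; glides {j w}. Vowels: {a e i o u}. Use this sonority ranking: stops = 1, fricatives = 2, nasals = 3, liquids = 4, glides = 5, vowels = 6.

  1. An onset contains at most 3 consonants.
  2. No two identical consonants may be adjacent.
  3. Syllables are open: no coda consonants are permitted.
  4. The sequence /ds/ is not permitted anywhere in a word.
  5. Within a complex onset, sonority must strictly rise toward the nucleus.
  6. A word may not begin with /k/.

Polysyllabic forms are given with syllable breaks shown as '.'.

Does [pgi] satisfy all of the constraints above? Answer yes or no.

no

[pgi] — violates constraint 5: syllable 1 onset /pg/: /p/ (stop, 1) → /g/ (stop, 1) does not rise → ill-formed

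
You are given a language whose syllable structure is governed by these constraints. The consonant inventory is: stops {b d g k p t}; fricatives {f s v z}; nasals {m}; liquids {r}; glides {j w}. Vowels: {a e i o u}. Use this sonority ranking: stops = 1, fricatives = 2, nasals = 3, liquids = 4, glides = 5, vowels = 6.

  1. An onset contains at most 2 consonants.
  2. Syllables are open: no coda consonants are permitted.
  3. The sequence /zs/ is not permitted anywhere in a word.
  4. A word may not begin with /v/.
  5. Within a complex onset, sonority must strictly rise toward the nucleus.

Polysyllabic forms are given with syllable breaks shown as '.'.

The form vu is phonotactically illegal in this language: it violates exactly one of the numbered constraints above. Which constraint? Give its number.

4

vu: word begins with /v/.
This is a violation of constraint 4: "A word may not begin with /v/."
The remaining constraints (1, 2, 3, 5) are satisfied.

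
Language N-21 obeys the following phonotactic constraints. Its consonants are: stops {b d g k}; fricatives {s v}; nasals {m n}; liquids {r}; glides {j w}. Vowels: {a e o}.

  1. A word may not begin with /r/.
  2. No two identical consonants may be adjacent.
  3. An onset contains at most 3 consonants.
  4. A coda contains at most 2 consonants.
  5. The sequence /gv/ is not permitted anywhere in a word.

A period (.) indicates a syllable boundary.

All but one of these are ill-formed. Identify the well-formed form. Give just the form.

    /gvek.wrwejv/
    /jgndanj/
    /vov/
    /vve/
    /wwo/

/vov/

/gvek.wrwejv/ — violates constraint 5: contains banned sequence /gv/ → ill-formed
/jgndanj/ — violates constraint 3: syllable 1 onset /jgnd/ has 4 consonants (> 3) → ill-formed
/vov/ — σ1 onset /v/, coda /v/ ok → well-formed
/vve/ — violates constraint 2: adjacent identical consonants /vv/ → ill-formed
/wwo/ — violates constraint 2: adjacent identical consonants /ww/ → ill-formed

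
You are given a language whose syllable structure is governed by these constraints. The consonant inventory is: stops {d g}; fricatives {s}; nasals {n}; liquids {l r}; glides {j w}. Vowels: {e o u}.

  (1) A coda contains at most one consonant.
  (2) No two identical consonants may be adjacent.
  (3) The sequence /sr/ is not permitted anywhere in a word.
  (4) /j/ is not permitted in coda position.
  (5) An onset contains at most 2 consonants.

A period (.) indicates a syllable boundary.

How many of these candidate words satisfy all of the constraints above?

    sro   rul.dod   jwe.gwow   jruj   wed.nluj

2

sro — violates constraint 3: contains banned sequence /sr/ → illicit
rul.dod — σ1 onset /r/, coda /l/ ok; σ2 onset /d/, coda /d/ ok → licit
jwe.gwow — σ1 onset /jw/ (2C), coda /∅/ ok; σ2 onset /gw/ (2C), coda /w/ ok → licit
jruj — violates constraint 4: syllable 1 coda contains /j/ → illicit
wed.nluj — violates constraint 4: syllable 2 coda contains /j/ → illicit
Licit: rul.dod, jwe.gwow → 2.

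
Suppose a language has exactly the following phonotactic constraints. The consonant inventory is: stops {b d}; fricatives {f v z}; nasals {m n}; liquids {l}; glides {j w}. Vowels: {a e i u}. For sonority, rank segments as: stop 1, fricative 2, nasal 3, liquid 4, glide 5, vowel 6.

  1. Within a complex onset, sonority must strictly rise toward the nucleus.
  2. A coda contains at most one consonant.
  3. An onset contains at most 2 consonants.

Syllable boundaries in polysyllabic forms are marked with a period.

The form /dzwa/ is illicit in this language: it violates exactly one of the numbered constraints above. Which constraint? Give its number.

3

/dzwa/: syllable 1 onset /dzw/ has 3 consonants (> 2).
This is a violation of constraint 3: "An onset contains at most 2 consonants."
The remaining constraints (1, 2) are satisfied.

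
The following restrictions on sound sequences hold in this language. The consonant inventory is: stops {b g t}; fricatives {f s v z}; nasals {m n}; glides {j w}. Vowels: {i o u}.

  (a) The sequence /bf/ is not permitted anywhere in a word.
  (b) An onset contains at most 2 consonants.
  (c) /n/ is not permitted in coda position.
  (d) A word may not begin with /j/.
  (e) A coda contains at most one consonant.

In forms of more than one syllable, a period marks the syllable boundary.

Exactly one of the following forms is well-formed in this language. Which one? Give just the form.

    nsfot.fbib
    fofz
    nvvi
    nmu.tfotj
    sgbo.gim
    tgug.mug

nsfot.fbib — violates constraint (b): syllable 1 onset /nsf/ has 3 consonants (> 2) → ill-formed
fofz — violates constraint (e): syllable 1 coda /fz/ has 2 consonants (> 1) → ill-formed
nvvi — violates constraint (b): syllable 1 onset /nvv/ has 3 consonants (> 2) → ill-formed
nmu.tfotj — violates constraint (e): syllable 2 coda /tj/ has 2 consonants (> 1) → ill-formed
sgbo.gim — violates constraint (b): syllable 1 onset /sgb/ has 3 consonants (> 2) → ill-formed
tgug.mug — σ1 onset /tg/ (2C), coda /g/ ok; σ2 onset /m/, coda /g/ ok → well-formed

tgug.mug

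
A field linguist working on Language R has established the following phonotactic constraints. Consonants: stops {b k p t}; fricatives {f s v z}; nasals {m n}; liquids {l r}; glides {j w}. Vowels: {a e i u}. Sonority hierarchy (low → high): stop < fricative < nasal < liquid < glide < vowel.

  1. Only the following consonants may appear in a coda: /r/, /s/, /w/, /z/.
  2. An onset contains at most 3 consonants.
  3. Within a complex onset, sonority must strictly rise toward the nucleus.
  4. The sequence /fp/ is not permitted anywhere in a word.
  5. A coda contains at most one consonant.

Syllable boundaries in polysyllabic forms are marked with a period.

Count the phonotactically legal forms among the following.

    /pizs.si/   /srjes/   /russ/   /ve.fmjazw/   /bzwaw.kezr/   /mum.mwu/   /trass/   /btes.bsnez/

1

/pizs.si/ — violates constraint 5: syllable 1 coda /zs/ has 2 consonants (> 1) → phonotactically illegal
/srjes/ — σ1 onset /srj/ (2→4→5 rises), coda /s/ ok → phonotactically legal
/russ/ — violates constraint 5: syllable 1 coda /ss/ has 2 consonants (> 1) → phonotactically illegal
/ve.fmjazw/ — violates constraint 5: syllable 2 coda /zw/ has 2 consonants (> 1) → phonotactically illegal
/bzwaw.kezr/ — violates constraint 5: syllable 2 coda /zr/ has 2 consonants (> 1) → phonotactically illegal
/mum.mwu/ — violates constraint 1: syllable 1 coda contains /m/, which is not a licensed coda consonant → phonotactically illegal
/trass/ — violates constraint 5: syllable 1 coda /ss/ has 2 consonants (> 1) → phonotactically illegal
/btes.bsnez/ — violates constraint 3: syllable 1 onset /bt/: /b/ (stop, 1) → /t/ (stop, 1) does not rise → phonotactically illegal
Phonotactically legal: /srjes/ → 1.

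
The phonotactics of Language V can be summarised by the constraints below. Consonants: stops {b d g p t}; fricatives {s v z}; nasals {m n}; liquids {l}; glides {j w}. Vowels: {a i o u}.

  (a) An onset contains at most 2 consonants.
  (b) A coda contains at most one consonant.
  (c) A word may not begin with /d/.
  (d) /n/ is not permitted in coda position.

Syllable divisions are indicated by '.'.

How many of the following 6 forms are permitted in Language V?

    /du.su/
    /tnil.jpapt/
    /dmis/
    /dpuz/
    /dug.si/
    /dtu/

/du.su/ — violates constraint (c): word begins with /d/ → not permitted
/tnil.jpapt/ — violates constraint (b): syllable 2 coda /pt/ has 2 consonants (> 1) → not permitted
/dmis/ — violates constraint (c): word begins with /d/ → not permitted
/dpuz/ — violates constraint (c): word begins with /d/ → not permitted
/dug.si/ — violates constraint (c): word begins with /d/ → not permitted
/dtu/ — violates constraint (c): word begins with /d/ → not permitted
No form is permitted → 0.

0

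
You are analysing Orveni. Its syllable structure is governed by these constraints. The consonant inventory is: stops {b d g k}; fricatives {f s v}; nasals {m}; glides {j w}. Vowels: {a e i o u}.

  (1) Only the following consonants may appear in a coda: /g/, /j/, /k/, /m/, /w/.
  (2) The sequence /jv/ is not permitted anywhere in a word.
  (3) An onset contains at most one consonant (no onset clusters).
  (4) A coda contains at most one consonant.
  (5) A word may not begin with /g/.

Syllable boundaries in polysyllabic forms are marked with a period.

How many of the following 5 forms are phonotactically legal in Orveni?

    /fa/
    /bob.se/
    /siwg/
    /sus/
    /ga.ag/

1

/fa/ — σ1 onset /f/, coda /∅/ ok → phonotactically legal
/bob.se/ — violates constraint 1: syllable 1 coda contains /b/, which is not a licensed coda consonant → phonotactically illegal
/siwg/ — violates constraint 4: syllable 1 coda /wg/ has 2 consonants (> 1) → phonotactically illegal
/sus/ — violates constraint 1: syllable 1 coda contains /s/, which is not a licensed coda consonant → phonotactically illegal
/ga.ag/ — violates constraint 5: word begins with /g/ → phonotactically illegal
Phonotactically legal: /fa/ → 1.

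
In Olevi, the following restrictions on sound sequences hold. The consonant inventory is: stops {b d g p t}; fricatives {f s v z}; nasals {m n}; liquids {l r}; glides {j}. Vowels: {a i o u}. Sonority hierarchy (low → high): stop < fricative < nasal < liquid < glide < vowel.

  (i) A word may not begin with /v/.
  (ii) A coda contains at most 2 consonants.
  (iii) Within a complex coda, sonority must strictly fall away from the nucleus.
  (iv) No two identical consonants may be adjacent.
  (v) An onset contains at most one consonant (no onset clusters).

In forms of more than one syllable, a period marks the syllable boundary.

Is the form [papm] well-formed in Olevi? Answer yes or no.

no

[papm] — violates constraint (iii): syllable 1 coda /pm/: /p/ (stop, 1) → /m/ (nasal, 3) does not fall → ill-formed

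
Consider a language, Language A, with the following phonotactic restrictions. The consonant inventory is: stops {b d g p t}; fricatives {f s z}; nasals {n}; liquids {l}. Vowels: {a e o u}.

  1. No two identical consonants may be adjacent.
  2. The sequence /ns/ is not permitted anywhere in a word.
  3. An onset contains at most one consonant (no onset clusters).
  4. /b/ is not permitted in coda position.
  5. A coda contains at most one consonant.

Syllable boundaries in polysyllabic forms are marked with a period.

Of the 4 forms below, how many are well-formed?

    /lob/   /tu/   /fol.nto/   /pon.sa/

/lob/ — violates constraint 4: syllable 1 coda contains /b/ → ill-formed
/tu/ — σ1 onset /t/, coda /∅/ ok → well-formed
/fol.nto/ — violates constraint 3: syllable 2 onset /nt/ has 2 consonants (> 1) → ill-formed
/pon.sa/ — violates constraint 2: contains banned sequence /ns/ → ill-formed
Well-formed: /tu/ → 1.

1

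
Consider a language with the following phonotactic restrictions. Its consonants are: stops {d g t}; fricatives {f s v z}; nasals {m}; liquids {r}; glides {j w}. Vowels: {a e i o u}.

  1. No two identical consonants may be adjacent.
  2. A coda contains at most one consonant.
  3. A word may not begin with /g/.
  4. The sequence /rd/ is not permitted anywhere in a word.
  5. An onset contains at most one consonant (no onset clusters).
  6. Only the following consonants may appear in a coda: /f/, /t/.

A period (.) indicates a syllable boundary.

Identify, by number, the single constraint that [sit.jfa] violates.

[sit.jfa]: syllable 2 onset /jf/ has 2 consonants (> 1).
This is a violation of constraint 5: "An onset contains at most one consonant (no onset clusters)."
The remaining constraints (1, 2, 3, 4, 6) are satisfied.

5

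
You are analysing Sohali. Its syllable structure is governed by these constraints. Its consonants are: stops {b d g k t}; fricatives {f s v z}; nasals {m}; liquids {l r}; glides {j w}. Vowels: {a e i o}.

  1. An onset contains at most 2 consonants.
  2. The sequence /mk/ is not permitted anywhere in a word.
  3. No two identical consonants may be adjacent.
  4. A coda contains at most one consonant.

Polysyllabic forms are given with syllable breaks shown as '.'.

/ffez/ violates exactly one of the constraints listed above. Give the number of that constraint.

3

/ffez/: adjacent identical consonants /ff/.
This is a violation of constraint 3: "No two identical consonants may be adjacent."
The remaining constraints (1, 2, 4) are satisfied.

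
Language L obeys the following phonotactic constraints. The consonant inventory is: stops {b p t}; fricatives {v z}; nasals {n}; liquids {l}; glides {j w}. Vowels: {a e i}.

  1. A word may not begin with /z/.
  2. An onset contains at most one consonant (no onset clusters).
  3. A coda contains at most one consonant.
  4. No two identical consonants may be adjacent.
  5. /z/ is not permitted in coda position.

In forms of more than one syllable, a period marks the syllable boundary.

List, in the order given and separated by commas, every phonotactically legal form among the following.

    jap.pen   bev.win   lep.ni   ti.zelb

jap.pen — violates constraint 4: adjacent identical consonants /pp/ → phonotactically illegal
bev.win — σ1 onset /b/, coda /v/ ok; σ2 onset /w/, coda /n/ ok → phonotactically legal
lep.ni — σ1 onset /l/, coda /p/ ok; σ2 onset /n/, coda /∅/ ok → phonotactically legal
ti.zelb — violates constraint 3: syllable 2 coda /lb/ has 2 consonants (> 1) → phonotactically illegal

bev.win, lep.ni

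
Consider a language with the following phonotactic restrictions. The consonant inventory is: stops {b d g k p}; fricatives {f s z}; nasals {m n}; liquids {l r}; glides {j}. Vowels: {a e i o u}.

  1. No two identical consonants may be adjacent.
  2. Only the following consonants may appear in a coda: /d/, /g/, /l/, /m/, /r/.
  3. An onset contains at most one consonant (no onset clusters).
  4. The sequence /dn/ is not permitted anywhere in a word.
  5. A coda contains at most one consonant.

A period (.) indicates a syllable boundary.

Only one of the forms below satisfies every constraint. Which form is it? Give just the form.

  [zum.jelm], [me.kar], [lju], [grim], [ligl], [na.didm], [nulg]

[zum.jelm] — violates constraint 5: syllable 2 coda /lm/ has 2 consonants (> 1) → not permitted
[me.kar] — σ1 onset /m/, coda /∅/ ok; σ2 onset /k/, coda /r/ ok → permitted
[lju] — violates constraint 3: syllable 1 onset /lj/ has 2 consonants (> 1) → not permitted
[grim] — violates constraint 3: syllable 1 onset /gr/ has 2 consonants (> 1) → not permitted
[ligl] — violates constraint 5: syllable 1 coda /gl/ has 2 consonants (> 1) → not permitted
[na.didm] — violates constraint 5: syllable 2 coda /dm/ has 2 consonants (> 1) → not permitted
[nulg] — violates constraint 5: syllable 1 coda /lg/ has 2 consonants (> 1) → not permitted

[me.kar]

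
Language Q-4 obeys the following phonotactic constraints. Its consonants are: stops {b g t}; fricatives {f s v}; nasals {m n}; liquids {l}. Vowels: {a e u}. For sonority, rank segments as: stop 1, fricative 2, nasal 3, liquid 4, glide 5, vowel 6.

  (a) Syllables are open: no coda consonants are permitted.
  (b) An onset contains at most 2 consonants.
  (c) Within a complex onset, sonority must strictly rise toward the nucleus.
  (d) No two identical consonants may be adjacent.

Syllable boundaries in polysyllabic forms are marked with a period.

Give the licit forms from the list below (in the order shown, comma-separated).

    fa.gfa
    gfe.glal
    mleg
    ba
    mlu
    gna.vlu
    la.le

fa.gfa, ba, mlu, gna.vlu, la.le

fa.gfa — σ1 onset /f/, coda /∅/ ok; σ2 onset /gf/ (1→2 rises), coda /∅/ ok → licit
gfe.glal — violates constraint (a): syllable 2 coda /l/ has 1 consonant (> 0) → illicit
mleg — violates constraint (a): syllable 1 coda /g/ has 1 consonant (> 0) → illicit
ba — σ1 onset /b/, coda /∅/ ok → licit
mlu — σ1 onset /ml/ (3→4 rises), coda /∅/ ok → licit
gna.vlu — σ1 onset /gn/ (1→3 rises), coda /∅/ ok; σ2 onset /vl/ (2→4 rises), coda /∅/ ok → licit
la.le — σ1 onset /l/, coda /∅/ ok; σ2 onset /l/, coda /∅/ ok → licit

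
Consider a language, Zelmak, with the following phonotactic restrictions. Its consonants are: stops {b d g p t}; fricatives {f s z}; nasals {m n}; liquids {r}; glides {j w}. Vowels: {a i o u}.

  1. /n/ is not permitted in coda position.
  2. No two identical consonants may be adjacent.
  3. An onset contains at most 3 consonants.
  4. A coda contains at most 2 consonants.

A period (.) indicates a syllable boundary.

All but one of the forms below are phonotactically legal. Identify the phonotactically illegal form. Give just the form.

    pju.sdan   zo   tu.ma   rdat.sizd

pju.sdan — violates constraint 1: syllable 2 coda contains /n/ → phonotactically illegal
zo — σ1 onset /z/, coda /∅/ ok → phonotactically legal
tu.ma — σ1 onset /t/, coda /∅/ ok; σ2 onset /m/, coda /∅/ ok → phonotactically legal
rdat.sizd — σ1 onset /rd/ (2C), coda /t/ ok; σ2 onset /s/, coda /zd/ (2C) ok → phonotactically legal

pju.sdan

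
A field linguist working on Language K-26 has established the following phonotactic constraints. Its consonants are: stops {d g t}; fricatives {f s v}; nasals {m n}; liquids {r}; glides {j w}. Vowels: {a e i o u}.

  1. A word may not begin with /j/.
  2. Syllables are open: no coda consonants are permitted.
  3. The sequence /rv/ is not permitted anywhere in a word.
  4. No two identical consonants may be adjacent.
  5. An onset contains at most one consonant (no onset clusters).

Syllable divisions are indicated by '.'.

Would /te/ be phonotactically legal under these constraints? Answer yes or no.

/te/ — σ1 onset /t/, coda /∅/ ok → phonotactically legal

yes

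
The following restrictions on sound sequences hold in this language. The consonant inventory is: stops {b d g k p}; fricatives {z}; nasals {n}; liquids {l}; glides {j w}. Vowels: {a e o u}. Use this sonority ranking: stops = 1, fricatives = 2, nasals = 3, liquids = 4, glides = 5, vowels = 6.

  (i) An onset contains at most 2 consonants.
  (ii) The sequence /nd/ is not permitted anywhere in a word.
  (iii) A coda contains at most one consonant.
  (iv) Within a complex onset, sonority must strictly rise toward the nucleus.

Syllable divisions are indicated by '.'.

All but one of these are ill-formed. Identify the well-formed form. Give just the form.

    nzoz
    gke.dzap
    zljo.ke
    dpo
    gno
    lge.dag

gno

nzoz — violates constraint (iv): syllable 1 onset /nz/: /n/ (nasal, 3) → /z/ (fricative, 2) does not rise → ill-formed
gke.dzap — violates constraint (iv): syllable 1 onset /gk/: /g/ (stop, 1) → /k/ (stop, 1) does not rise → ill-formed
zljo.ke — violates constraint (i): syllable 1 onset /zlj/ has 3 consonants (> 2) → ill-formed
dpo — violates constraint (iv): syllable 1 onset /dp/: /d/ (stop, 1) → /p/ (stop, 1) does not rise → ill-formed
gno — σ1 onset /gn/ (1→3 rises), coda /∅/ ok → well-formed
lge.dag — violates constraint (iv): syllable 1 onset /lg/: /l/ (liquid, 4) → /g/ (stop, 1) does not rise → ill-formed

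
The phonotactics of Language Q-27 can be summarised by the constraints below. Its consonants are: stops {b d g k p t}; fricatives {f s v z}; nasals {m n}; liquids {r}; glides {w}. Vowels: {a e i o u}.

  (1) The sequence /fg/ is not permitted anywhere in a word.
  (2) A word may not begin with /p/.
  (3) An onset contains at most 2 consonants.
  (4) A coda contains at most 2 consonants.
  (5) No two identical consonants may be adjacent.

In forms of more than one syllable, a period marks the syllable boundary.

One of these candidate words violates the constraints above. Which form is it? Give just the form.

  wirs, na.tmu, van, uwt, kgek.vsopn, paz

paz

wirs — σ1 onset /w/, coda /rs/ (2C) ok → well-formed
na.tmu — σ1 onset /n/, coda /∅/ ok; σ2 onset /tm/ (2C), coda /∅/ ok → well-formed
van — σ1 onset /v/, coda /n/ ok → well-formed
uwt — σ1 onset /∅/, coda /wt/ (2C) ok → well-formed
kgek.vsopn — σ1 onset /kg/ (2C), coda /k/ ok; σ2 onset /vs/ (2C), coda /pn/ (2C) ok → well-formed
paz — violates constraint 2: word begins with /p/ → ill-formed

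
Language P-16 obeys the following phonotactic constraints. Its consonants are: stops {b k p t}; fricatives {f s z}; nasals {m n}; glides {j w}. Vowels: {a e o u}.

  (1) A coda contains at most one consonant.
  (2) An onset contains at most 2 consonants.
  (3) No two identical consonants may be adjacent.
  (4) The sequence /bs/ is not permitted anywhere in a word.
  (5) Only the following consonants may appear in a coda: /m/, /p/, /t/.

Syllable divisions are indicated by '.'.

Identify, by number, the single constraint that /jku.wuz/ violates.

5

/jku.wuz/: syllable 2 coda contains /z/, which is not a licensed coda consonant.
This is a violation of constraint 5: "Only the following consonants may appear in a coda: /m/, /p/, /t/."
The remaining constraints (1, 2, 3, 4) are satisfied.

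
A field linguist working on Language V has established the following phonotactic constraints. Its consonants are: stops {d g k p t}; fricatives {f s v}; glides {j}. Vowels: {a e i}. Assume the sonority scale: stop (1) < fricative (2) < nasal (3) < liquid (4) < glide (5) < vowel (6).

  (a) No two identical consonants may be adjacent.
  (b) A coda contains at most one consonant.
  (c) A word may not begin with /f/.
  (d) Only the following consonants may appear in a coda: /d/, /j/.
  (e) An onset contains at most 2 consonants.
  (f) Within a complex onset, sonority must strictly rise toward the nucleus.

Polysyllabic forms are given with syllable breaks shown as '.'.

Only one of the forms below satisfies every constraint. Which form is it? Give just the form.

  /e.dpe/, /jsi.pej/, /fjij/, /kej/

/e.dpe/ — violates constraint (f): syllable 2 onset /dp/: /d/ (stop, 1) → /p/ (stop, 1) does not rise → phonotactically illegal
/jsi.pej/ — violates constraint (f): syllable 1 onset /js/: /j/ (glide, 5) → /s/ (fricative, 2) does not rise → phonotactically illegal
/fjij/ — violates constraint (c): word begins with /f/ → phonotactically illegal
/kej/ — σ1 onset /k/, coda /j/ ok → phonotactically legal

/kej/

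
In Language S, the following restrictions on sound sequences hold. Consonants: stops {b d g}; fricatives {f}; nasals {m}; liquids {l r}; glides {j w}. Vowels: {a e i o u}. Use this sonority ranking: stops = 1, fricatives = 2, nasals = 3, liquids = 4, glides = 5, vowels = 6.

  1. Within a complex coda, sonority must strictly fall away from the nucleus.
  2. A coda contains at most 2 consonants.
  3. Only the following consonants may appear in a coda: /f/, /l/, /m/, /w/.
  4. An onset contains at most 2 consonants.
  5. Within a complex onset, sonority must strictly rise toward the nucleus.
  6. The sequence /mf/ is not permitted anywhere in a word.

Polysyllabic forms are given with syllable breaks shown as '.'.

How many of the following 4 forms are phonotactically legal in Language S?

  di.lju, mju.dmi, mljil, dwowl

di.lju — σ1 onset /d/, coda /∅/ ok; σ2 onset /lj/ (4→5 rises), coda /∅/ ok → phonotactically legal
mju.dmi — σ1 onset /mj/ (3→5 rises), coda /∅/ ok; σ2 onset /dm/ (1→3 rises), coda /∅/ ok → phonotactically legal
mljil — violates constraint 4: syllable 1 onset /mlj/ has 3 consonants (> 2) → phonotactically illegal
dwowl — σ1 onset /dw/ (1→5 rises), coda /wl/ (5→4 falls) ok → phonotactically legal
Phonotactically legal: di.lju, mju.dmi, dwowl → 3.

3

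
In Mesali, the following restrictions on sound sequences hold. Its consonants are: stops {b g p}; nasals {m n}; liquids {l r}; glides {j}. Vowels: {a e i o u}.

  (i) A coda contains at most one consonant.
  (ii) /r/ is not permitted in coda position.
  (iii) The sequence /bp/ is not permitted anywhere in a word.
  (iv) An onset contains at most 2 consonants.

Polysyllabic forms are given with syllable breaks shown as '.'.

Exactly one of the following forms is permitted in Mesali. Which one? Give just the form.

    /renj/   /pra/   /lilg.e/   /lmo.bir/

/pra/

/renj/ — violates constraint (i): syllable 1 coda /nj/ has 2 consonants (> 1) → not permitted
/pra/ — σ1 onset /pr/ (2C), coda /∅/ ok → permitted
/lilg.e/ — violates constraint (i): syllable 1 coda /lg/ has 2 consonants (> 1) → not permitted
/lmo.bir/ — violates constraint (ii): syllable 2 coda contains /r/ → not permitted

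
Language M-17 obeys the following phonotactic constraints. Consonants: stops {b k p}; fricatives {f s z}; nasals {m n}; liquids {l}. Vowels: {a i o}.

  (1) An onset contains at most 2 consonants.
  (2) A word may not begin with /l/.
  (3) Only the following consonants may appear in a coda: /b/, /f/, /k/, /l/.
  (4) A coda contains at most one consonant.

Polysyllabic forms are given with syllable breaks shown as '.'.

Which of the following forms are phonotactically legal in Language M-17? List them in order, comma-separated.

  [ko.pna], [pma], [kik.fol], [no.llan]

[ko.pna] — σ1 onset /k/, coda /∅/ ok; σ2 onset /pn/ (2C), coda /∅/ ok → phonotactically legal
[pma] — σ1 onset /pm/ (2C), coda /∅/ ok → phonotactically legal
[kik.fol] — σ1 onset /k/, coda /k/ ok; σ2 onset /f/, coda /l/ ok → phonotactically legal
[no.llan] — violates constraint 3: syllable 2 coda contains /n/, which is not a licensed coda consonant → phonotactically illegal

[ko.pna], [pma], [kik.fol]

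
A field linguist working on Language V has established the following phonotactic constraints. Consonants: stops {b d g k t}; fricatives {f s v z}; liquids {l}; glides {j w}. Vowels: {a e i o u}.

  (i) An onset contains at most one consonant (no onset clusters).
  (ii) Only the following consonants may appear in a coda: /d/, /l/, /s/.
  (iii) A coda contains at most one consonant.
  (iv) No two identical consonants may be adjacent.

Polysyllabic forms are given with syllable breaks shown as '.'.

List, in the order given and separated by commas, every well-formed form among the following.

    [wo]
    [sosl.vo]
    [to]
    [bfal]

[wo], [to]

[wo] — σ1 onset /w/, coda /∅/ ok → well-formed
[sosl.vo] — violates constraint (iii): syllable 1 coda /sl/ has 2 consonants (> 1) → ill-formed
[to] — σ1 onset /t/, coda /∅/ ok → well-formed
[bfal] — violates constraint (i): syllable 1 onset /bf/ has 2 consonants (> 1) → ill-formed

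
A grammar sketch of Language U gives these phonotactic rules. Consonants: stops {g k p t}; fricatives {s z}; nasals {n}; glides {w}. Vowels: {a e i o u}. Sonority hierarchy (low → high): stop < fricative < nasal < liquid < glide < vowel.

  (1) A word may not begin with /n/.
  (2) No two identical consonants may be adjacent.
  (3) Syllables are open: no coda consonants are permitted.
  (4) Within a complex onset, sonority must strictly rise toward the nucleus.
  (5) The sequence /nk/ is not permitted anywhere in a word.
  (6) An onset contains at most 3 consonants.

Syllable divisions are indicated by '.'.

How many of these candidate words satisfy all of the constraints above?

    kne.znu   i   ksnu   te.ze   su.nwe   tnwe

6

kne.znu — σ1 onset /kn/ (1→3 rises), coda /∅/ ok; σ2 onset /zn/ (2→3 rises), coda /∅/ ok → licit
i — σ1 onset /∅/, coda /∅/ ok → licit
ksnu — σ1 onset /ksn/ (1→2→3 rises), coda /∅/ ok → licit
te.ze — σ1 onset /t/, coda /∅/ ok; σ2 onset /z/, coda /∅/ ok → licit
su.nwe — σ1 onset /s/, coda /∅/ ok; σ2 onset /nw/ (3→5 rises), coda /∅/ ok → licit
tnwe — σ1 onset /tnw/ (1→3→5 rises), coda /∅/ ok → licit
Licit: kne.znu, i, ksnu, te.ze, su.nwe, tnwe → 6.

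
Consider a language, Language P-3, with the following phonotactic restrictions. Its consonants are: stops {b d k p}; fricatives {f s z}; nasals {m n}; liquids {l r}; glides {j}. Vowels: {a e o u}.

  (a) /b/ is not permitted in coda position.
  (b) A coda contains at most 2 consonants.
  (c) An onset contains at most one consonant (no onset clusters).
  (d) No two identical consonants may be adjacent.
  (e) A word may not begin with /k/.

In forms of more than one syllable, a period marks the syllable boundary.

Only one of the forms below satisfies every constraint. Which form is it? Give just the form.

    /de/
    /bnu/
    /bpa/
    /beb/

/de/

/de/ — σ1 onset /d/, coda /∅/ ok → permitted
/bnu/ — violates constraint (c): syllable 1 onset /bn/ has 2 consonants (> 1) → not permitted
/bpa/ — violates constraint (c): syllable 1 onset /bp/ has 2 consonants (> 1) → not permitted
/beb/ — violates constraint (a): syllable 1 coda contains /b/ → not permitted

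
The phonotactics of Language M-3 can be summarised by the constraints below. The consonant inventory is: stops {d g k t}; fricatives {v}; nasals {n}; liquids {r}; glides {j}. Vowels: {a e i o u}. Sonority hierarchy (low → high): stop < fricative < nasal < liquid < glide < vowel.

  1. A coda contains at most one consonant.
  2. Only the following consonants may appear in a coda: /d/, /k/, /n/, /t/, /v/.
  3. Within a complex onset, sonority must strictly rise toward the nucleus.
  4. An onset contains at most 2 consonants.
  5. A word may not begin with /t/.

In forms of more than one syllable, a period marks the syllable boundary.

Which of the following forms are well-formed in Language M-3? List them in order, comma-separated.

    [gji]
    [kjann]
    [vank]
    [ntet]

[gji]

[gji] — σ1 onset /gj/ (1→5 rises), coda /∅/ ok → well-formed
[kjann] — violates constraint 1: syllable 1 coda /nn/ has 2 consonants (> 1) → ill-formed
[vank] — violates constraint 1: syllable 1 coda /nk/ has 2 consonants (> 1) → ill-formed
[ntet] — violates constraint 3: syllable 1 onset /nt/: /n/ (nasal, 3) → /t/ (stop, 1) does not rise → ill-formed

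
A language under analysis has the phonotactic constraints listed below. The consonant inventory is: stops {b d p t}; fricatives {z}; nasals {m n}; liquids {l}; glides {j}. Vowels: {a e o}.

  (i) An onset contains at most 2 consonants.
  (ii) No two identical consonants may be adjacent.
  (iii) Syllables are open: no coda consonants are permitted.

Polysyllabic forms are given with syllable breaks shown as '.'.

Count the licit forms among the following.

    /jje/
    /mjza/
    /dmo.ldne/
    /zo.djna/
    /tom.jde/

0

/jje/ — violates constraint (ii): adjacent identical consonants /jj/ → illicit
/mjza/ — violates constraint (i): syllable 1 onset /mjz/ has 3 consonants (> 2) → illicit
/dmo.ldne/ — violates constraint (i): syllable 2 onset /ldn/ has 3 consonants (> 2) → illicit
/zo.djna/ — violates constraint (i): syllable 2 onset /djn/ has 3 consonants (> 2) → illicit
/tom.jde/ — violates constraint (iii): syllable 1 coda /m/ has 1 consonant (> 0) → illicit
No form is licit → 0.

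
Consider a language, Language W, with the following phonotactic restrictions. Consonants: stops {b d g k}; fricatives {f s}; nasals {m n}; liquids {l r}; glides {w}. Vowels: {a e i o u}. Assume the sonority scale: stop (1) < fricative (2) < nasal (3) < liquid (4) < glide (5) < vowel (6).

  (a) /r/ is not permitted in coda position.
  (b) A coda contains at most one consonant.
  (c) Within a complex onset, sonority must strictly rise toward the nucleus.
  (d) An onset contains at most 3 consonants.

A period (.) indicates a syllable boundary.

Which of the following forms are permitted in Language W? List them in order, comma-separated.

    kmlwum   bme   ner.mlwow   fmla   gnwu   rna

bme, fmla, gnwu

kmlwum — violates constraint (d): syllable 1 onset /kmlw/ has 4 consonants (> 3) → not permitted
bme — σ1 onset /bm/ (1→3 rises), coda /∅/ ok → permitted
ner.mlwow — violates constraint (a): syllable 1 coda contains /r/ → not permitted
fmla — σ1 onset /fml/ (2→3→4 rises), coda /∅/ ok → permitted
gnwu — σ1 onset /gnw/ (1→3→5 rises), coda /∅/ ok → permitted
rna — violates constraint (c): syllable 1 onset /rn/: /r/ (liquid, 4) → /n/ (nasal, 3) does not rise → not permitted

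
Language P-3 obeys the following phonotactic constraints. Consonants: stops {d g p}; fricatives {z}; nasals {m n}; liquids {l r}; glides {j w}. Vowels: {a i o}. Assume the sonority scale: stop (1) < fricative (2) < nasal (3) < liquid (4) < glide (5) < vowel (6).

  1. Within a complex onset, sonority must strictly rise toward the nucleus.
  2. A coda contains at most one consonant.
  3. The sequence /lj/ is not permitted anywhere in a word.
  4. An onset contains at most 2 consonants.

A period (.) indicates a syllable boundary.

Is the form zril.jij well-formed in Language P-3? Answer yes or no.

no

zril.jij — violates constraint 3: contains banned sequence /lj/ → ill-formed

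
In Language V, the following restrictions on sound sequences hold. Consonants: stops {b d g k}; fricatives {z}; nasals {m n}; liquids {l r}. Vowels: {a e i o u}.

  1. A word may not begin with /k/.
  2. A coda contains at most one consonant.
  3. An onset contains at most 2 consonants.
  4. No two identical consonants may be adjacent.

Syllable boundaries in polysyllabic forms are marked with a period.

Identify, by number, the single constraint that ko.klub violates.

1

ko.klub: word begins with /k/.
This is a violation of constraint 1: "A word may not begin with /k/."
The remaining constraints (2, 3, 4) are satisfied.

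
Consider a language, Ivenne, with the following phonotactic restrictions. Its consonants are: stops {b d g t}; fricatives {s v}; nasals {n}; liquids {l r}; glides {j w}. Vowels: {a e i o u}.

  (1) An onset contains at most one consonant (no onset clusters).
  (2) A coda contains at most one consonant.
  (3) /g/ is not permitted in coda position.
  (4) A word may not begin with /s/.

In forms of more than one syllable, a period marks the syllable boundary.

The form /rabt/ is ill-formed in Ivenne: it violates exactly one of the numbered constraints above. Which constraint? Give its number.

/rabt/: syllable 1 coda /bt/ has 2 consonants (> 1).
This is a violation of constraint 2: "A coda contains at most one consonant."
The remaining constraints (1, 3, 4) are satisfied.

2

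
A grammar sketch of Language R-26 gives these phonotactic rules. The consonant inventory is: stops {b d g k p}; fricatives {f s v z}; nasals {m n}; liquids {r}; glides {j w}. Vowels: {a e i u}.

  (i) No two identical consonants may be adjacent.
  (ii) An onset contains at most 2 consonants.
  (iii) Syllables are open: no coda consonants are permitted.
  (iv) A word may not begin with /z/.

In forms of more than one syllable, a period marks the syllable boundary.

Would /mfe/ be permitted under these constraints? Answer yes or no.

yes

/mfe/ — σ1 onset /mf/ (2C), coda /∅/ ok → permitted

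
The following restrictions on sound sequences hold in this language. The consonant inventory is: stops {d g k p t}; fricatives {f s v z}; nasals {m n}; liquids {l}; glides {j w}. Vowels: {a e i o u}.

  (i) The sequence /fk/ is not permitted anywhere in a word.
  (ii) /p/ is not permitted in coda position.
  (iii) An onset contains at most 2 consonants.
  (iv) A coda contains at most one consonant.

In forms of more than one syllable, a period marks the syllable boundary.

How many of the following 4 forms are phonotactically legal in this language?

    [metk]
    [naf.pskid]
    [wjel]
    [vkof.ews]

[metk] — violates constraint (iv): syllable 1 coda /tk/ has 2 consonants (> 1) → phonotactically illegal
[naf.pskid] — violates constraint (iii): syllable 2 onset /psk/ has 3 consonants (> 2) → phonotactically illegal
[wjel] — σ1 onset /wj/ (2C), coda /l/ ok → phonotactically legal
[vkof.ews] — violates constraint (iv): syllable 2 coda /ws/ has 2 consonants (> 1) → phonotactically illegal
Phonotactically legal: [wjel] → 1.

1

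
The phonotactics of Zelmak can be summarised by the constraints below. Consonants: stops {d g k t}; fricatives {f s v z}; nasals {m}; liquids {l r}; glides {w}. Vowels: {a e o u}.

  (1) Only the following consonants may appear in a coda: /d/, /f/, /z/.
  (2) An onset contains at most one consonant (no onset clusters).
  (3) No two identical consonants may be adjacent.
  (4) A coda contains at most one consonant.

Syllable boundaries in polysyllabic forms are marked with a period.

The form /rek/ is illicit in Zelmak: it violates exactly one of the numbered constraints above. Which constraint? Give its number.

/rek/: syllable 1 coda contains /k/, which is not a licensed coda consonant.
This is a violation of constraint 1: "Only the following consonants may appear in a coda: /d/, /f/, /z/."
The remaining constraints (2, 3, 4) are satisfied.

1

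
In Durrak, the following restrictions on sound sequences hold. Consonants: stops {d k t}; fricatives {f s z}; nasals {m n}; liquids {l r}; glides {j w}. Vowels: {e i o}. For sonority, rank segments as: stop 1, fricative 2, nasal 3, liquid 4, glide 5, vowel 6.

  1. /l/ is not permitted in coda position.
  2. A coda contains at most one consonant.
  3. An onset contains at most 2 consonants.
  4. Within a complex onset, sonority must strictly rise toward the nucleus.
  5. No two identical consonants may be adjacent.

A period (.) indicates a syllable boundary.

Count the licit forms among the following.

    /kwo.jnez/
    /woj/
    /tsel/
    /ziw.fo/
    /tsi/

/kwo.jnez/ — violates constraint 4: syllable 2 onset /jn/: /j/ (glide, 5) → /n/ (nasal, 3) does not rise → illicit
/woj/ — σ1 onset /w/, coda /j/ ok → licit
/tsel/ — violates constraint 1: syllable 1 coda contains /l/ → illicit
/ziw.fo/ — σ1 onset /z/, coda /w/ ok; σ2 onset /f/, coda /∅/ ok → licit
/tsi/ — σ1 onset /ts/ (1→2 rises), coda /∅/ ok → licit
Licit: /woj/, /ziw.fo/, /tsi/ → 3.

3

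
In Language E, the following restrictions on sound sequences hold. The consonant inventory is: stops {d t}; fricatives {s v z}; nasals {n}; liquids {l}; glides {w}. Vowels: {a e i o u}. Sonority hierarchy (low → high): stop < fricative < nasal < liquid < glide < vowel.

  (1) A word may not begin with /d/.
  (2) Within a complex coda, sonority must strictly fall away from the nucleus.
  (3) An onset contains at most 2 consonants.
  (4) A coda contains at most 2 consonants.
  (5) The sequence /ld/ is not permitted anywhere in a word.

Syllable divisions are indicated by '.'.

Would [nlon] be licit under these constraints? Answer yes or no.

yes

[nlon] — σ1 onset /nl/ (2C), coda /n/ ok → licit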